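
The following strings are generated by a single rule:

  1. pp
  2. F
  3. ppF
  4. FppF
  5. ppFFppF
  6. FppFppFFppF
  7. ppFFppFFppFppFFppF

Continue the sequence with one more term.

Each term (from the third on) is the two preceding terms concatenated in order: term 3 = pp·F = ppF.
The next term joins FppFppFFppF and ppFFppFFppFppFFppF.

FppFppFFppFppFFppFFppFppFFppF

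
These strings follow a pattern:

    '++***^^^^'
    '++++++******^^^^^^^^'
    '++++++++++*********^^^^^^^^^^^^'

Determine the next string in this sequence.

The n-th term is 4n-2 +'s then 3n *'s then 4n ^'s (n = 1, 2, …).
Setting n = 4 gives 14, 12, 16 characters in each block.

++++++++++++++************^^^^^^^^^^^^^^^^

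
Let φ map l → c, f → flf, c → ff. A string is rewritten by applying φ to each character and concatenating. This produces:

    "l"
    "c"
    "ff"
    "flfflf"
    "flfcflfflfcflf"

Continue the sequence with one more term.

Rewriting the 14 symbols of flfcflfflfcflf one by one yields flf c flf ff flf c flf flf c flf ff flf c flf; concatenated:

flfcflfffflfcflfflfcflfffflfcflf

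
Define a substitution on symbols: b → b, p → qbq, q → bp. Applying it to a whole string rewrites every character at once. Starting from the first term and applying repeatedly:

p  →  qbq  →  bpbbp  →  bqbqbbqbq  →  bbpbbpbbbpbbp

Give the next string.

Replace each of the 13 characters of bbpbbpbbbpbbp in place — b b qbq b b qbq b b b qbq b b qbq — and concatenate.

bbqbqbbqbqbbbqbqbbqbq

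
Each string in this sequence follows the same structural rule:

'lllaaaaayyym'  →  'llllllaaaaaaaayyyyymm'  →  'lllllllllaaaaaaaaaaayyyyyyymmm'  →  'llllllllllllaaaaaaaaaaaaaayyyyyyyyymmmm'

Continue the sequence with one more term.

lllllllllllllllaaaaaaaaaaaaaaaaayyyyyyyyyyymmmmm

Term n consists of 3n l's, followed by 3n+2 a's, followed by 2n+1 y's, followed by n m's (n = 1, 2, …).
Setting n = 5 gives 15, 17, 11, 5 characters in each block.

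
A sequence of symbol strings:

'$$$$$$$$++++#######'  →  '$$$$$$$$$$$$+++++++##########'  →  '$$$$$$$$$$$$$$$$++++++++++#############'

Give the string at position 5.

Term n consists of 4n $'s, followed by 3n-2 +'s, followed by 3n+1 #'s, where the shown terms are n = 2, 3, 4.
At n = 6 the blocks have lengths 24, 16, 19.

$$$$$$$$$$$$$$$$$$$$$$$$++++++++++++++++###################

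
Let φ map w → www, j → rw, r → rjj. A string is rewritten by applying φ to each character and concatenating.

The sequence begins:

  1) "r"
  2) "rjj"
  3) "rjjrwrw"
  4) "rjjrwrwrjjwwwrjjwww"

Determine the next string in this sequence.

rjjrwrwrjjwwwrjjwwwrjjrwrwwwwwwwwwwrjjrwrwwwwwwwwww

φ(rjjrwrwrjjwwwrjjwww) expands symbol-by-symbol to rjj rw rw rjj www rjj www rjj rw rw www www www rjj rw rw www www www; joining the 19 pieces gives the next term.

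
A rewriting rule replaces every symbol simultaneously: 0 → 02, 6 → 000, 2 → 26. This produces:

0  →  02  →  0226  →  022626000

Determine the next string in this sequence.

02262600026000020202

Apply φ to 022626000 symbol by symbol: 0→02, 2→26, 2→26, 6→000, 2→26, 6→000, 0→02, 0→02, 0→02; joined: 02 26 26 000 26 000 02 02 02.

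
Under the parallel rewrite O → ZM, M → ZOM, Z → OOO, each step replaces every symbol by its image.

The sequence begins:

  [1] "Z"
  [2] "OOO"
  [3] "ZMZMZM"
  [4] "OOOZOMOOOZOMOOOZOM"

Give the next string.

ZMZMZMOOOZMZOMZMZMZMOOOZMZOMZMZMZMOOOZMZOM

φ(OOOZOMOOOZOMOOOZOM) expands symbol-by-symbol to ZM ZM ZM OOO ZM ZOM ZM ZM ZM OOO ZM ZOM ZM ZM ZM OOO ZM ZOM; joining the 18 pieces gives the next term.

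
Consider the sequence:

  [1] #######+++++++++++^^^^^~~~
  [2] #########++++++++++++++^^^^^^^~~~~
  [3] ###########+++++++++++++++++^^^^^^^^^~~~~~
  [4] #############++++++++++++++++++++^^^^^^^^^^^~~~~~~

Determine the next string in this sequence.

###############+++++++++++++++++++++++^^^^^^^^^^^^^~~~~~~~

Reading off run lengths: # runs 7, 9, 11, 13; + runs 11, 14, 17, 20; ^ runs 5, 7, 9, 11; ~ runs 3, 4, 5, 6 — each is linear in n, where the shown terms are n = 3, 4, 5, 6.
For the next term, n = 7, so the run lengths are 15, 23, 13, 7.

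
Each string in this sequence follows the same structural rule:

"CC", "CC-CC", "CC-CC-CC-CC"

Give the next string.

s(k+1) = s(k)·-·s(k) — each term doubles the last with '-' between the halves.
Doubling CC-CC-CC-CC with '-' between the halves:

CC-CC-CC-CC-CC-CC-CC-CC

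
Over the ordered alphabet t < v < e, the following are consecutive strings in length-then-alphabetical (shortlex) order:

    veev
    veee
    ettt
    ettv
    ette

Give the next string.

The successor of ette increments the rightmost position that isn't already e and resets every position after it to t.

etvt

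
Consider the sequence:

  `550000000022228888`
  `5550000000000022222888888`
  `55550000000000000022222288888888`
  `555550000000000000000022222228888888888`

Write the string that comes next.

5555550000000000000000000022222222888888888888

Each string has the form 5^{n} 0^{3n+2} 2^{n+2} 8^{2n}, where the shown terms are n = 2, 3, 4, 5.
For the next term, n = 6, so the run lengths are 6, 20, 8, 12.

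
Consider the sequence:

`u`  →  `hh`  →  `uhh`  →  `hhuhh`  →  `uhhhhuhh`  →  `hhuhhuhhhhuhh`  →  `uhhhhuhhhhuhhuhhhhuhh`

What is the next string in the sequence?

hhuhhuhhhhuhhuhhhhuhhhhuhhuhhhhuhh

From term 3 onward, concatenate the second-to-last term with the last: u·hh = uhh, hh·uhh = hhuhh, …
So term 8 is hhuhhuhhhhuhh·uhhhhuhhhhuhhuhhhhuhh.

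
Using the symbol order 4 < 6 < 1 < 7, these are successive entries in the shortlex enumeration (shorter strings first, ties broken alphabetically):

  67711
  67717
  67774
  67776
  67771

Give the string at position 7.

Stepping forward 2 times from 67771: 67771 → 67777, then the target.

14444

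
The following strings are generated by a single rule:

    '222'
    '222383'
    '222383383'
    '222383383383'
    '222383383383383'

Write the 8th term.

Every step adds 383 to the end: s(k+1) = s(k)·383.
From 222383383383383, 3 further steps: 222383383383383 → 222383383383383383 → 222383383383383383383 → (answer).

222383383383383383383383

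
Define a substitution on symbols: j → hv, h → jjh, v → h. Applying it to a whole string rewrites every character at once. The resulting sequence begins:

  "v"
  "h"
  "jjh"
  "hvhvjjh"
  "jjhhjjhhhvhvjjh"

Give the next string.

hvhvjjhjjhhvhvjjhjjhjjhhjjhhhvhvjjh

φ(jjhhjjhhhvhvjjh) expands symbol-by-symbol to hv hv jjh jjh hv hv jjh jjh jjh h jjh h hv hv jjh; joining the 15 pieces gives the next term.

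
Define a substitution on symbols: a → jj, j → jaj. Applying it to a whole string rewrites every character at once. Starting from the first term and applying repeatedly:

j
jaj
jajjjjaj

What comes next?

Apply φ to jajjjjaj symbol by symbol: j→jaj, a→jj, j→jaj, j→jaj, j→jaj, j→jaj, a→jj, j→jaj; joined: jaj jj jaj jaj jaj jaj jj jaj.

jajjjjajjajjajjajjjjaj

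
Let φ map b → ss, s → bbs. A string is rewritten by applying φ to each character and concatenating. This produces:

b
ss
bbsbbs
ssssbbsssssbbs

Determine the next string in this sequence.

φ(ssssbbsssssbbs) expands symbol-by-symbol to bbs bbs bbs bbs ss ss bbs bbs bbs bbs bbs ss ss bbs; joining the 14 pieces gives the next term.

bbsbbsbbsbbsssssbbsbbsbbsbbsbbsssssbbs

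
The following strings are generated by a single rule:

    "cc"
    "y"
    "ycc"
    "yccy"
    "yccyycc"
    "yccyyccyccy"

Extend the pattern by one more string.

From term 3 onward, concatenate the last term with the second-to-last: y·cc = ycc, ycc·y = yccy, …
Continuing: yccyyccyccy · yccyycc gives term 7.

yccyyccyccyyccyycc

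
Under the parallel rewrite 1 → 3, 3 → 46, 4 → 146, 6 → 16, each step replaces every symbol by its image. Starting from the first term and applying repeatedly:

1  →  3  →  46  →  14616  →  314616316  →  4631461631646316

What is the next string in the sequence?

1461646314616316463161461646316

φ(4631461631646316) expands symbol-by-symbol to 146 16 46 3 146 16 3 16 46 3 16 146 16 46 3 16; joining the 16 pieces gives the next term.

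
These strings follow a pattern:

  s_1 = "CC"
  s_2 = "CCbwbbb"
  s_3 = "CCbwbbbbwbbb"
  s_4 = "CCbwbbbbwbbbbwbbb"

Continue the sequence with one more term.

The strings grow by a fixed suffix bwbbb each time.
So the next term is CCbwbbbbwbbbbwbbb·bwbbb.

CCbwbbbbwbbbbwbbbbwbbb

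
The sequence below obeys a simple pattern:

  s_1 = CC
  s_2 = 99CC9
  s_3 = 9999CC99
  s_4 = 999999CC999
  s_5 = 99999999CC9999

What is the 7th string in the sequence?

999999999999CC999999

Every step adds 99 to the front and 9 to the end of the previous string.
From 99999999CC9999, 2 further steps: 99999999CC9999 → 9999999999CC99999 → (answer).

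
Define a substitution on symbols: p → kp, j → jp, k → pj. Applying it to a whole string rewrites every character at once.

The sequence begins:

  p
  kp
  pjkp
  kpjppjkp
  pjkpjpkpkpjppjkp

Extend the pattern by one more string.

Applying the rule to each of the 16 symbols of pjkpjpkpkpjppjkp gives the pieces kp jp pj kp jp kp pj kp pj kp jp kp kp jp pj kp, which concatenate to the answer.

kpjppjkpjpkppjkppjkpjpkpkpjppjkp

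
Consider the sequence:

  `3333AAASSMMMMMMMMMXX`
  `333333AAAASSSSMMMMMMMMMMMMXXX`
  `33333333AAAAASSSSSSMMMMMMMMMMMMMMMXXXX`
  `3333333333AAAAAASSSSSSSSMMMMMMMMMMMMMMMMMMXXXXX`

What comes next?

The n-th term is 2n 3's then n+1 A's then 2n-2 S's then 3n+3 M's then n X's, where the shown terms are n = 2, 3, 4, 5.
Setting n = 6 gives 12, 7, 10, 21, 6 characters in each block.

333333333333AAAAAAASSSSSSSSSSMMMMMMMMMMMMMMMMMMMMMXXXXXX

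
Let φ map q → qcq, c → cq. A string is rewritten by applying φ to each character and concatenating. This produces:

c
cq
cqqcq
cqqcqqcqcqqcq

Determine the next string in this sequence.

cqqcqqcqcqqcqqcqcqqcqcqqcqqcqcqqcq

φ(cqqcqqcqcqqcq) expands symbol-by-symbol to cq qcq qcq cq qcq qcq cq qcq cq qcq qcq cq qcq; joining the 13 pieces gives the next term.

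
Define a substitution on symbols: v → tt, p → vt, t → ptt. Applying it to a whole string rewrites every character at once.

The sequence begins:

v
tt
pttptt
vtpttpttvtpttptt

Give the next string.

ttpttvtpttpttvtpttpttttpttvtpttpttvtpttptt

Applying the rule to each of the 16 symbols of vtpttpttvtpttptt gives the pieces tt ptt vt ptt ptt vt ptt ptt tt ptt vt ptt ptt vt ptt ptt, which concatenate to the answer.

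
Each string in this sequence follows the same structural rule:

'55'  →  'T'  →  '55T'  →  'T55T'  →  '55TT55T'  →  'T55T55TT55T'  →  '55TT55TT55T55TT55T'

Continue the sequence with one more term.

T55T55TT55T55TT55TT55T55TT55T

Each term (from the third on) is the two preceding terms concatenated in order: term 3 = 55·T = 55T.
Continuing: T55T55TT55T · 55TT55TT55T55TT55T gives term 8.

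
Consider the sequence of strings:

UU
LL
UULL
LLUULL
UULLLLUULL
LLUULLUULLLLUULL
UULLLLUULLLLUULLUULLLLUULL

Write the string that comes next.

This is a Fibonacci-style word recurrence s(k) = s(k−2)·s(k−1): e.g. UU·LL = UULL.
Continuing: LLUULLUULLLLUULL · UULLLLUULLLLUULLUULLLLUULL gives term 8.

LLUULLUULLLLUULLUULLLLUULLLLUULLUULLLLUULL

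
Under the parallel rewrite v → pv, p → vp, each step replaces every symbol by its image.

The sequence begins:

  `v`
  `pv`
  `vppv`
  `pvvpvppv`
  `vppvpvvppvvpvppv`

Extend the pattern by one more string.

Replace each of the 16 characters of vppvpvvppvvpvppv in place — pv vp vp pv vp pv pv vp vp pv pv vp pv vp vp pv — and concatenate.

pvvpvppvvppvpvvpvppvpvvppvvpvppv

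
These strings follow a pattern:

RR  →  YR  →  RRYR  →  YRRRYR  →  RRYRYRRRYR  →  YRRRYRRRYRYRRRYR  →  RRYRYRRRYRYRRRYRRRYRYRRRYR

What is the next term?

This is a Fibonacci-style word recurrence s(k) = s(k−2)·s(k−1): e.g. RR·YR = RRYR.
The next term joins YRRRYRRRYRYRRRYR and RRYRYRRRYRYRRRYRRRYRYRRRYR.

YRRRYRRRYRYRRRYRRRYRYRRRYRYRRRYRRRYRYRRRYR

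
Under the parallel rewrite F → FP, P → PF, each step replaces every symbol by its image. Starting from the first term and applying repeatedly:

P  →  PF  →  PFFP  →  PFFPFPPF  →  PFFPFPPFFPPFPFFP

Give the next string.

Rewriting the 16 symbols of PFFPFPPFFPPFPFFP one by one yields PF FP FP PF FP PF PF FP FP PF PF FP PF FP FP PF; concatenated:

PFFPFPPFFPPFPFFPFPPFPFFPPFFPFPPF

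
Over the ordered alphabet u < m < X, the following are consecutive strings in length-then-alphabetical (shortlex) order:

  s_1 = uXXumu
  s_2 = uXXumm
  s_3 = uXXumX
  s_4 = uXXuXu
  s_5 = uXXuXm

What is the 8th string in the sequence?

uXXmum

Continuing the enumeration 3 steps past uXXuXm: uXXuXm → uXXuXX → uXXmuu → (answer).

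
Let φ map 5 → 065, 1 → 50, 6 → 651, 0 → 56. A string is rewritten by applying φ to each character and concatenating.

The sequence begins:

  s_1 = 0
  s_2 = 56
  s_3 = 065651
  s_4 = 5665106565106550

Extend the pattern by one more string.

0656516510655056651065651065505665106506556

Applying the rule to each of the 16 symbols of 5665106565106550 gives the pieces 065 651 651 065 50 56 651 065 651 065 50 56 651 065 065 56, which concatenate to the answer.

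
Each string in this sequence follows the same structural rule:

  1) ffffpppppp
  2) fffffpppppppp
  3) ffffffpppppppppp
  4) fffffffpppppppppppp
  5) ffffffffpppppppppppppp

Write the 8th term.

fffffffffffpppppppppppppppppppp

Term n consists of n+2 f's, followed by 2n+2 p's, where the shown terms are n = 2, 3, 4, 5, 6.
Setting n = 9 gives 11, 20 characters in each block.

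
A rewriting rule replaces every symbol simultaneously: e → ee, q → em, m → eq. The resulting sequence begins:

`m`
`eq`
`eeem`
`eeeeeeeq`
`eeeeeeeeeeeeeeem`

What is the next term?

eeeeeeeeeeeeeeeeeeeeeeeeeeeeeeeq

Replace each of the 16 characters of eeeeeeeeeeeeeeem in place — ee ee ee ee ee ee ee ee ee ee ee ee ee ee ee eq — and concatenate.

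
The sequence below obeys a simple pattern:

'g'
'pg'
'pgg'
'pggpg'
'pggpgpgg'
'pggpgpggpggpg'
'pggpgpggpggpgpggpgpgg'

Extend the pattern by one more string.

pggpgpggpggpgpggpgpggpggpgpggpggpg

This is a Fibonacci-style word recurrence s(k) = s(k−1)·s(k−2): e.g. pg·g = pgg.
The next term joins pggpgpggpggpgpggpgpgg and pggpgpggpggpg.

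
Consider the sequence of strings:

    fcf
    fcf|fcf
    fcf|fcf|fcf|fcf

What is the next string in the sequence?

fcf|fcf|fcf|fcf|fcf|fcf|fcf|fcf

s(k+1) = s(k)·|·s(k) — each term doubles the last with '|' between the halves.
So the next term is two copies of fcf|fcf|fcf|fcf with '|' between the halves.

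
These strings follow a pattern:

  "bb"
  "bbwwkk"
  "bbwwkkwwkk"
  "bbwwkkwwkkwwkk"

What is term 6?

Every step adds wwkk to the end: s(k+1) = s(k)·wwkk.
From bbwwkkwwkkwwkk, 2 further steps: bbwwkkwwkkwwkk → bbwwkkwwkkwwkkwwkk → (answer).

bbwwkkwwkkwwkkwwkkwwkk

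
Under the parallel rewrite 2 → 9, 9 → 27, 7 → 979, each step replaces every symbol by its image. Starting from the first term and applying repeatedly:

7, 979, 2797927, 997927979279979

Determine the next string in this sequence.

Rewriting the 15 symbols of 997927979279979 one by one yields 27 27 979 27 9 979 27 979 27 9 979 27 27 979 27; concatenated:

272797927997927979279979272797927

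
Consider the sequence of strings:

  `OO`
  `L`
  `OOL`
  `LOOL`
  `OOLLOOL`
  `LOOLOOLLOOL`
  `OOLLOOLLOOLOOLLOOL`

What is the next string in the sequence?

LOOLOOLLOOLOOLLOOLLOOLOOLLOOL

From term 3 onward, concatenate the second-to-last term with the last: OO·L = OOL, L·OOL = LOOL, …
Continuing: LOOLOOLLOOL · OOLLOOLLOOLOOLLOOL gives term 8.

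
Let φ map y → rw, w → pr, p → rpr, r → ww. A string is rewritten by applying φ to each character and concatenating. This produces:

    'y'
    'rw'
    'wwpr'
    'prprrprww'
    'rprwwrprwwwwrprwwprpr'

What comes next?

wwrprwwprprwwrprwwprprprprwwrprwwprprrprwwrprww

Replace each of the 21 characters of rprwwrprwwwwrprwwprpr in place — ww rpr ww pr pr ww rpr ww pr pr pr pr ww rpr ww pr pr rpr ww rpr ww — and concatenate.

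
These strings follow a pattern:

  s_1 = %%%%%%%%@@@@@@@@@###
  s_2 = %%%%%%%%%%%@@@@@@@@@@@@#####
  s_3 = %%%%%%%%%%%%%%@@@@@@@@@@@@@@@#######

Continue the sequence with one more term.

%%%%%%%%%%%%%%%%%@@@@@@@@@@@@@@@@@@#########

Each string has the form %^{3n+2} @^{3n+3} #^{2n-1}, where the shown terms are n = 2, 3, 4.
Setting n = 5 gives 17, 18, 9 characters in each block.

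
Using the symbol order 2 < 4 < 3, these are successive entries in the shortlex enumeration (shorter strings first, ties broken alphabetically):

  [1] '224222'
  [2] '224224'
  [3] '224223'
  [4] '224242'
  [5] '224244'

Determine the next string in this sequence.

224243

Treat 224244 as a base-3 numeral over the given alphabet and add one, carrying through any trailing 3's.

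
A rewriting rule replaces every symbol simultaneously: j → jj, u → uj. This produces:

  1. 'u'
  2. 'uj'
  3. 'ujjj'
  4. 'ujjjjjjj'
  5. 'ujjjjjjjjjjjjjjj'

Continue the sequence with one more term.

ujjjjjjjjjjjjjjjjjjjjjjjjjjjjjjj

φ(ujjjjjjjjjjjjjjj) expands symbol-by-symbol to uj jj jj jj jj jj jj jj jj jj jj jj jj jj jj jj; joining the 16 pieces gives the next term.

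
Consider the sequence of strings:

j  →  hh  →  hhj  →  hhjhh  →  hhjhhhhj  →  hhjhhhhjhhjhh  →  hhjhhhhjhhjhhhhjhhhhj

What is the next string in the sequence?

hhjhhhhjhhjhhhhjhhhhjhhjhhhhjhhjhh

From term 3 onward, concatenate the last term with the second-to-last: hh·j = hhj, hhj·hh = hhjhh, …
Continuing: hhjhhhhjhhjhhhhjhhhhj · hhjhhhhjhhjhh gives term 8.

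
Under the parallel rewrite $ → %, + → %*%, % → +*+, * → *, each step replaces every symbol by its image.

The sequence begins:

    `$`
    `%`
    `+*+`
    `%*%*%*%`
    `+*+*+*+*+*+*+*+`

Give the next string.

Rewriting the 15 symbols of +*+*+*+*+*+*+*+ one by one yields %*% * %*% * %*% * %*% * %*% * %*% * %*% * %*%; concatenated:

%*%*%*%*%*%*%*%*%*%*%*%*%*%*%*%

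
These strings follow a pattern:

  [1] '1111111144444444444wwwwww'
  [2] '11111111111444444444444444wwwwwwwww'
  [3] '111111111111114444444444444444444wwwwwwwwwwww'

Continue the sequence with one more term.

1111111111111111144444444444444444444444wwwwwwwwwwwwwww

Term n consists of 3n+2 1's, followed by 4n+3 4's, followed by 3n w's, where the shown terms are n = 2, 3, 4.
At n = 5 the blocks have lengths 17, 23, 15.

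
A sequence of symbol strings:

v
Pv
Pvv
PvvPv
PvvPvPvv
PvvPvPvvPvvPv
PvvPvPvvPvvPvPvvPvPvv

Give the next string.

This is a Fibonacci-style word recurrence s(k) = s(k−1)·s(k−2): e.g. Pv·v = Pvv.
So term 8 is PvvPvPvvPvvPvPvvPvPvv·PvvPvPvvPvvPv.

PvvPvPvvPvvPvPvvPvPvvPvvPvPvvPvvPv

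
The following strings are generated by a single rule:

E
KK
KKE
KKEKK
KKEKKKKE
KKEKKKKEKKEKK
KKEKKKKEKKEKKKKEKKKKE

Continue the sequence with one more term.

Each term (from the third on) is the previous term followed by the one before it: term 3 = KK·E = KKE.
So term 8 is KKEKKKKEKKEKKKKEKKKKE·KKEKKKKEKKEKK.

KKEKKKKEKKEKKKKEKKKKEKKEKKKKEKKEKK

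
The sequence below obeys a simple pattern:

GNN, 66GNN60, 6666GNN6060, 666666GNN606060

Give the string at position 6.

Each term wraps the previous one in 66 on the left and 60 on the right.
From 666666GNN606060, 2 further steps: 666666GNN606060 → 66666666GNN60606060 → (answer).

6666666666GNN6060606060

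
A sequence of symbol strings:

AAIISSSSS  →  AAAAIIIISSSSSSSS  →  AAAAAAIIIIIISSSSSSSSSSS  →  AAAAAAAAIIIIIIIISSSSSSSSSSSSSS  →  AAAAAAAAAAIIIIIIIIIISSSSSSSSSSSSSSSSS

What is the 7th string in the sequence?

Reading off run lengths: A runs 2, 4, 6, 8, 10; I runs 2, 4, 6, 8, 10; S runs 5, 8, 11, 14, 17 — each is linear in n (n = 1, 2, …).
At n = 7 the blocks have lengths 14, 14, 23.

AAAAAAAAAAAAAAIIIIIIIIIIIIIISSSSSSSSSSSSSSSSSSSSSSS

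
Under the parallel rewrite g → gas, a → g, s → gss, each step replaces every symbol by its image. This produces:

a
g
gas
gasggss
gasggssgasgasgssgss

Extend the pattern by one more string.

Rewriting the 19 symbols of gasggssgasgasgssgss one by one yields gas g gss gas gas gss gss gas g gss gas g gss gas gss gss gas gss gss; concatenated:

gasggssgasgasgssgssgasggssgasggssgasgssgssgasgssgss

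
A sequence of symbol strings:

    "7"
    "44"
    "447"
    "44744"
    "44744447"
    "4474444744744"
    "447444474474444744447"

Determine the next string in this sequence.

4474444744744447444474474444744744

From term 3 onward, concatenate the last term with the second-to-last: 44·7 = 447, 447·44 = 44744, …
Continuing: 447444474474444744447 · 4474444744744 gives term 8.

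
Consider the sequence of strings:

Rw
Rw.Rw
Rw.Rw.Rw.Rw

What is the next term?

Rw.Rw.Rw.Rw.Rw.Rw.Rw.Rw

Every step duplicates the string with '.' between the halves.
So the next term is two copies of Rw.Rw.Rw.Rw with '.' between the halves.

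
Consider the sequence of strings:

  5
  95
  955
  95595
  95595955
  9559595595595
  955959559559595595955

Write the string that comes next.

From term 3 onward, concatenate the last term with the second-to-last: 95·5 = 955, 955·95 = 95595, …
So term 8 is 955959559559595595955·9559595595595.

9559595595595955959559559595595595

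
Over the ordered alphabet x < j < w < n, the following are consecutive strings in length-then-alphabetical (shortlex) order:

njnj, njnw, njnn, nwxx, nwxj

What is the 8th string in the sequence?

nwjx

Continuing the enumeration 3 steps past nwxj: nwxj → nwxw → nwxn → (answer).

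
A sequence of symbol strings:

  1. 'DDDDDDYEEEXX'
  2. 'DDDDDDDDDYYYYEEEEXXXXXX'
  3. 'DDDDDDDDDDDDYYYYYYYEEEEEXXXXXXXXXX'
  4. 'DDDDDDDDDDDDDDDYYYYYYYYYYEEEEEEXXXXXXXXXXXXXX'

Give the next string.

DDDDDDDDDDDDDDDDDDYYYYYYYYYYYYYEEEEEEEXXXXXXXXXXXXXXXXXX

The n-th term is 3n+3 D's then 3n-2 Y's then n+2 E's then 4n-2 X's (n = 1, 2, …).
For the next term, n = 5, so the run lengths are 18, 13, 7, 18.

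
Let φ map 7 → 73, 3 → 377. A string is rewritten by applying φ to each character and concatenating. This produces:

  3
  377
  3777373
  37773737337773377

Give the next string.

Rewriting the 17 symbols of 37773737337773377 one by one yields 377 73 73 73 377 73 377 73 377 377 73 73 73 377 377 73 73; concatenated:

37773737337773377733773777373733773777373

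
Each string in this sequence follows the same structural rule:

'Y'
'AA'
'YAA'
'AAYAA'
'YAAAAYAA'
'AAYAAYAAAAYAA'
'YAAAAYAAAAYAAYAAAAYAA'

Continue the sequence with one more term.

From term 3 onward, concatenate the second-to-last term with the last: Y·AA = YAA, AA·YAA = AAYAA, …
Continuing: AAYAAYAAAAYAA · YAAAAYAAAAYAAYAAAAYAA gives term 8.

AAYAAYAAAAYAAYAAAAYAAAAYAAYAAAAYAA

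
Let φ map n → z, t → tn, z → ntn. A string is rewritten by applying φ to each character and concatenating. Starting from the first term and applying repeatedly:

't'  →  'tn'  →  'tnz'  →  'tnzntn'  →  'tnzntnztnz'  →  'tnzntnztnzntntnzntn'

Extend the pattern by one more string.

Replace each of the 19 characters of tnzntnztnzntntnzntn in place — tn z ntn z tn z ntn tn z ntn z tn z tn z ntn z tn z — and concatenate.

tnzntnztnzntntnzntnztnztnzntnztnz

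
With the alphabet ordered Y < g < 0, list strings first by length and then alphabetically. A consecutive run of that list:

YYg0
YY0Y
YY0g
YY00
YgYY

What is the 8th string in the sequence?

Advancing 3 positions from YgYY through YgYY → YgYg → YgY0 reaches term 8.

YggY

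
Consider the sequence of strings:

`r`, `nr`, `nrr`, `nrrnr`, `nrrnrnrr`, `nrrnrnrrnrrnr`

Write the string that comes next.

Each term (from the third on) is the previous term followed by the one before it: term 3 = nr·r = nrr.
So term 7 is nrrnrnrrnrrnr·nrrnrnrr.

nrrnrnrrnrrnrnrrnrnrr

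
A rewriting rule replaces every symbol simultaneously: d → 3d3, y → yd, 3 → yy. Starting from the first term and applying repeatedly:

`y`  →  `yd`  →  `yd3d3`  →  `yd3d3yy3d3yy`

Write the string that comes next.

Apply φ to yd3d3yy3d3yy symbol by symbol: y→yd, d→3d3, 3→yy, d→3d3, 3→yy, y→yd, y→yd, 3→yy, d→3d3, 3→yy, y→yd, y→yd; joined: yd 3d3 yy 3d3 yy yd yd yy 3d3 yy yd yd.

yd3d3yy3d3yyydydyy3d3yyydyd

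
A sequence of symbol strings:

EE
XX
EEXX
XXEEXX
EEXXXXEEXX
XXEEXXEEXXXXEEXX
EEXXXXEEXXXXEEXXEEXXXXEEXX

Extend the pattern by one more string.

From term 3 onward, concatenate the second-to-last term with the last: EE·XX = EEXX, XX·EEXX = XXEEXX, …
So term 8 is XXEEXXEEXXXXEEXX·EEXXXXEEXXXXEEXXEEXXXXEEXX.

XXEEXXEEXXXXEEXXEEXXXXEEXXXXEEXXEEXXXXEEXX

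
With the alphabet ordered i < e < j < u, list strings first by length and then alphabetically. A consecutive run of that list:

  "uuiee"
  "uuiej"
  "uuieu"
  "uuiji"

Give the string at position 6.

uuijj

Stepping forward 2 times from uuiji: uuiji → uuije, then the target.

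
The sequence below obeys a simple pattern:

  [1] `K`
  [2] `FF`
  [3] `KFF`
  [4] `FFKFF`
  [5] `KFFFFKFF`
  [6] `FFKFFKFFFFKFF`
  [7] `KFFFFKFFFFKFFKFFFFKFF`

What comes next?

Each term (from the third on) is the two preceding terms concatenated in order: term 3 = K·FF = KFF.
So term 8 is FFKFFKFFFFKFF·KFFFFKFFFFKFFKFFFFKFF.

FFKFFKFFFFKFFKFFFFKFFFFKFFKFFFFKFF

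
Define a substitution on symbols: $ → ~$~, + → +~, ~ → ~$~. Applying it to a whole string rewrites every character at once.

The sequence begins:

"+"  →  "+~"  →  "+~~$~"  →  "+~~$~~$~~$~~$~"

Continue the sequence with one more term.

Rewriting the 14 symbols of +~~$~~$~~$~~$~ one by one yields +~ ~$~ ~$~ ~$~ ~$~ ~$~ ~$~ ~$~ ~$~ ~$~ ~$~ ~$~ ~$~ ~$~; concatenated:

+~~$~~$~~$~~$~~$~~$~~$~~$~~$~~$~~$~~$~~$~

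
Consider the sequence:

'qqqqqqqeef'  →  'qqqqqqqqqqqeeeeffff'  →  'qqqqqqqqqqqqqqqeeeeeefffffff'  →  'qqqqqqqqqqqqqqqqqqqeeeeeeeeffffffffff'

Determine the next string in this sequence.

The n-th term is 4n+3 q's then 2n e's then 3n-2 f's (n = 1, 2, …).
At n = 5 the blocks have lengths 23, 10, 13.

qqqqqqqqqqqqqqqqqqqqqqqeeeeeeeeeefffffffffffff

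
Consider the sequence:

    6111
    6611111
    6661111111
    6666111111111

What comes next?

Term n consists of n-1 6's, followed by 2n-1 1's, where the shown terms are n = 2, 3, 4, 5.
Setting n = 6 gives 5, 11 characters in each block.

6666611111111111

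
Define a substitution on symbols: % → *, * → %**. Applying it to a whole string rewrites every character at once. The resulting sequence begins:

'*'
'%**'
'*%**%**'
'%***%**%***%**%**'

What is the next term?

Applying the rule to each of the 17 symbols of %***%**%***%**%** gives the pieces * %** %** %** * %** %** * %** %** %** * %** %** * %** %**, which concatenate to the answer.

*%**%**%***%**%***%**%**%***%**%***%**%**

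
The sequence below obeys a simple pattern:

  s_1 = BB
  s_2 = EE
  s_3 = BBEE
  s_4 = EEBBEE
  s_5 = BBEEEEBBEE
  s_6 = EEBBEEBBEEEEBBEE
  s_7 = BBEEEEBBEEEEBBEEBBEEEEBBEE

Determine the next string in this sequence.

Each term (from the third on) is the two preceding terms concatenated in order: term 3 = BB·EE = BBEE.
Continuing: EEBBEEBBEEEEBBEE · BBEEEEBBEEEEBBEEBBEEEEBBEE gives term 8.

EEBBEEBBEEEEBBEEBBEEEEBBEEEEBBEEBBEEEEBBEE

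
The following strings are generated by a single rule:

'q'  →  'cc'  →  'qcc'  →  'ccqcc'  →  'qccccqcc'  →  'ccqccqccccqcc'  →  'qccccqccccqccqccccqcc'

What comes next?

This is a Fibonacci-style word recurrence s(k) = s(k−2)·s(k−1): e.g. q·cc = qcc.
So term 8 is ccqccqccccqcc·qccccqccccqccqccccqcc.

ccqccqccccqccqccccqccccqccqccccqcc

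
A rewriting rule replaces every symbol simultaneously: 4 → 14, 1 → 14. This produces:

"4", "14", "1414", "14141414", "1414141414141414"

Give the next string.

φ(1414141414141414) expands symbol-by-symbol to 14 14 14 14 14 14 14 14 14 14 14 14 14 14 14 14; joining the 16 pieces gives the next term.

14141414141414141414141414141414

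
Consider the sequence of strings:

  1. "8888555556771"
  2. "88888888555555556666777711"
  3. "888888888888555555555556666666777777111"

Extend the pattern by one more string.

Each string has the form 8^{4n} 5^{3n+2} 6^{3n-2} 7^{2n} 1^{n} (n = 1, 2, …).
Setting n = 4 gives 16, 14, 10, 8, 4 characters in each block.

8888888888888888555555555555556666666666777777771111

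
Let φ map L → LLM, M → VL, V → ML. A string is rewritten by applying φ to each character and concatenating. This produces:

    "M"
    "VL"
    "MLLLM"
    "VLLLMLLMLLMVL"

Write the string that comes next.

Rewriting the 13 symbols of VLLLMLLMLLMVL one by one yields ML LLM LLM LLM VL LLM LLM VL LLM LLM VL ML LLM; concatenated:

MLLLMLLMLLMVLLLMLLMVLLLMLLMVLMLLLM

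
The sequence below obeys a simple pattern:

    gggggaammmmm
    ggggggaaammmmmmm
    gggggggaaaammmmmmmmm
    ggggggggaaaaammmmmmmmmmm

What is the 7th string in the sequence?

gggggggggggaaaaaaaammmmmmmmmmmmmmmmm

Each string has the form g^{n+3} a^{n} m^{2n+1}, where the shown terms are n = 2, 3, 4, 5.
Setting n = 8 gives 11, 8, 17 characters in each block.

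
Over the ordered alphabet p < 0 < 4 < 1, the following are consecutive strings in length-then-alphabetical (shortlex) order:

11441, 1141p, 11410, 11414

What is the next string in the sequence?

Treat 11414 as a base-4 numeral over the given alphabet and add one, carrying through any trailing 1's.

11411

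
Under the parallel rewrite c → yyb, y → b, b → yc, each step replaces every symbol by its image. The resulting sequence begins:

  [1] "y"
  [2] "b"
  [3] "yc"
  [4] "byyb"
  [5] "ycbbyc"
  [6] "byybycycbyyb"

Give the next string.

ycbbycbyybbyybycbbyc

Apply φ to byybycycbyyb symbol by symbol: b→yc, y→b, y→b, b→yc, y→b, c→yyb, y→b, c→yyb, b→yc, y→b, y→b, b→yc; joined: yc b b yc b yyb b yyb yc b b yc.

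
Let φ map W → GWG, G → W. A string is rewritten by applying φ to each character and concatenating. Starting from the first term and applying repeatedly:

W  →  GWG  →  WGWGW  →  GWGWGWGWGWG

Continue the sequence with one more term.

WGWGWGWGWGWGWGWGWGWGW

Apply φ to GWGWGWGWGWG symbol by symbol: G→W, W→GWG, G→W, W→GWG, G→W, W→GWG, G→W, W→GWG, G→W, W→GWG, G→W; joined: W GWG W GWG W GWG W GWG W GWG W.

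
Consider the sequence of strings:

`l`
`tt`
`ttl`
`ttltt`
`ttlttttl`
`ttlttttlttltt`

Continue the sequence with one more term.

ttlttttlttlttttlttttl

Each term (from the third on) is the previous term followed by the one before it: term 3 = tt·l = ttl.
The next term joins ttlttttlttltt and ttlttttl.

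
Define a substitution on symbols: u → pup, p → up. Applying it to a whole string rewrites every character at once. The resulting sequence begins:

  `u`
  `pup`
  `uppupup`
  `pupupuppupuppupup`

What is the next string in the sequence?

uppupuppupuppupupuppupuppupupuppupuppupup

Applying the rule to each of the 17 symbols of pupupuppupuppupup gives the pieces up pup up pup up pup up up pup up pup up up pup up pup up, which concatenate to the answer.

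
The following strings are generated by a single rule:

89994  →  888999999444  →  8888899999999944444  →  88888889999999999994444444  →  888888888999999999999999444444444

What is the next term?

8888888888899999999999999999944444444444

Each string has the form 8^{2n-1} 9^{3n} 4^{2n-1} (n = 1, 2, …).
For the next term, n = 6, so the run lengths are 11, 18, 11.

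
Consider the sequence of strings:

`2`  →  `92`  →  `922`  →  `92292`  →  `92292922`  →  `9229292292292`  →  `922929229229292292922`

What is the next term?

From term 3 onward, concatenate the last term with the second-to-last: 92·2 = 922, 922·92 = 92292, …
The next term joins 922929229229292292922 and 9229292292292.

9229292292292922929229229292292292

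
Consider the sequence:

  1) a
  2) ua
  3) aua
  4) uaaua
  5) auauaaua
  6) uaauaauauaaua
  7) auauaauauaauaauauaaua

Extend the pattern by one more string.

uaauaauauaauaauauaauauaauaauauaaua

Each term (from the third on) is the two preceding terms concatenated in order: term 3 = a·ua = aua.
Continuing: uaauaauauaaua · auauaauauaauaauauaaua gives term 8.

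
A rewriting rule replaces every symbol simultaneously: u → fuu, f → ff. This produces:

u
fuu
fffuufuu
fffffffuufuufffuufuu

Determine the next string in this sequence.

fffffffffffffffuufuufffuufuufffffffuufuufffuufuu

φ(fffffffuufuufffuufuu) expands symbol-by-symbol to ff ff ff ff ff ff ff fuu fuu ff fuu fuu ff ff ff fuu fuu ff fuu fuu; joining the 20 pieces gives the next term.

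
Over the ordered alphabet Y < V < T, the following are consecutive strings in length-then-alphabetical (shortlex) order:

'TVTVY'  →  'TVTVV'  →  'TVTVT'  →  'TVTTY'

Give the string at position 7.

Stepping forward 3 times from TVTTY: TVTTY → TVTTV → TVTTT, then the target.

TTYYY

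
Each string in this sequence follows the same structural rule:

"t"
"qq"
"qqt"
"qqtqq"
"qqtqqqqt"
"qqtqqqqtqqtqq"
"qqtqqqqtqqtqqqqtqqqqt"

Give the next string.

qqtqqqqtqqtqqqqtqqqqtqqtqqqqtqqtqq

Each term (from the third on) is the previous term followed by the one before it: term 3 = qq·t = qqt.
The next term joins qqtqqqqtqqtqqqqtqqqqt and qqtqqqqtqqtqq.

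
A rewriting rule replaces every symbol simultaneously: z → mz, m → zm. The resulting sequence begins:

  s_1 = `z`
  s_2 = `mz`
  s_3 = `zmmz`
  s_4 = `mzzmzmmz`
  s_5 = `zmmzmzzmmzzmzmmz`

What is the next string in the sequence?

mzzmzmmzzmmzmzzmzmmzmzzmmzzmzmmz

φ(zmmzmzzmmzzmzmmz) expands symbol-by-symbol to mz zm zm mz zm mz mz zm zm mz mz zm mz zm zm mz; joining the 16 pieces gives the next term.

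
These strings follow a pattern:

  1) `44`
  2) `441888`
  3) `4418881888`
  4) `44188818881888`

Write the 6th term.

The strings grow by a fixed suffix 1888 each time.
From 44188818881888, 2 further steps: 44188818881888 → 441888188818881888 → (answer).

4418881888188818881888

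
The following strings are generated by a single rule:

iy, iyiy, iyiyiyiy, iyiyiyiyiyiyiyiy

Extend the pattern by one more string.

s(k+1) = s(k)·s(k) — each term doubles the last.
So the next term is two copies of iyiyiyiyiyiyiyiy.

iyiyiyiyiyiyiyiyiyiyiyiyiyiyiyiy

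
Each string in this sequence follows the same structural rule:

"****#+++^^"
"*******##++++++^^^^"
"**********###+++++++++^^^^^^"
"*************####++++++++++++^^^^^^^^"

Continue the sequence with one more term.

The n-th term is 3n+1 *'s then n #'s then 3n +'s then 2n ^'s (n = 1, 2, …).
Setting n = 5 gives 16, 5, 15, 10 characters in each block.

****************#####+++++++++++++++^^^^^^^^^^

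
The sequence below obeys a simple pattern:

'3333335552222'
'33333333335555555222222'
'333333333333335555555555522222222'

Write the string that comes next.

The n-th term is 4n+2 3's then 4n-1 5's then 2n+2 2's (n = 1, 2, …).
For the next term, n = 4, so the run lengths are 18, 15, 10.

3333333333333333335555555555555552222222222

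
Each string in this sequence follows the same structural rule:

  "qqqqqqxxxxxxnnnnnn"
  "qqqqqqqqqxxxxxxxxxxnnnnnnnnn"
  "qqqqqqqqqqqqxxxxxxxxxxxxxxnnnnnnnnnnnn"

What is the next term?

qqqqqqqqqqqqqqqxxxxxxxxxxxxxxxxxxnnnnnnnnnnnnnnn

Each string has the form q^{3n} x^{4n-2} n^{3n}, where the shown terms are n = 2, 3, 4.
Setting n = 5 gives 15, 18, 15 characters in each block.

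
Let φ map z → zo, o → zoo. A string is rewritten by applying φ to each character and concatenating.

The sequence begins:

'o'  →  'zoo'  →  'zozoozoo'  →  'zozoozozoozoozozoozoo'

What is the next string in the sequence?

zozoozozoozoozozoozozoozoozozoozoozozoozozoozoozozoozoo

Applying the rule to each of the 21 symbols of zozoozozoozoozozoozoo gives the pieces zo zoo zo zoo zoo zo zoo zo zoo zoo zo zoo zoo zo zoo zo zoo zoo zo zoo zoo, which concatenate to the answer.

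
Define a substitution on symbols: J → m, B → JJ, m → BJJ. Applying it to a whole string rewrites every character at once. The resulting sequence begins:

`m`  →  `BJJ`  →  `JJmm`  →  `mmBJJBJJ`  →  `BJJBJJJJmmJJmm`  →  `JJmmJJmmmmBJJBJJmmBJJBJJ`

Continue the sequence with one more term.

Applying the rule to each of the 24 symbols of JJmmJJmmmmBJJBJJmmBJJBJJ gives the pieces m m BJJ BJJ m m BJJ BJJ BJJ BJJ JJ m m JJ m m BJJ BJJ JJ m m JJ m m, which concatenate to the answer.

mmBJJBJJmmBJJBJJBJJBJJJJmmJJmmBJJBJJJJmmJJmm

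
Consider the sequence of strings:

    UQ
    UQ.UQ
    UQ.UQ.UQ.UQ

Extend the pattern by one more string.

s(k+1) = s(k)·.·s(k) — each term doubles the last with '.' between the halves.
Doubling UQ.UQ.UQ.UQ with '.' between the halves:

UQ.UQ.UQ.UQ.UQ.UQ.UQ.UQ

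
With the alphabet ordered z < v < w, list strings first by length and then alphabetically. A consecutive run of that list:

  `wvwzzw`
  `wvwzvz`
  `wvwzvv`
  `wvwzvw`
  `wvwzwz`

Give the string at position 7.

wvwzww

Advancing 2 positions from wvwzwz through wvwzwz → wvwzwv reaches term 7.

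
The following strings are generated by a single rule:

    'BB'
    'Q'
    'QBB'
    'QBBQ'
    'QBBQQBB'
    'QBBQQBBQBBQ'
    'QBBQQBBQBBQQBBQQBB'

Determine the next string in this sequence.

Each term (from the third on) is the previous term followed by the one before it: term 3 = Q·BB = QBB.
So term 8 is QBBQQBBQBBQQBBQQBB·QBBQQBBQBBQ.

QBBQQBBQBBQQBBQQBBQBBQQBBQBBQ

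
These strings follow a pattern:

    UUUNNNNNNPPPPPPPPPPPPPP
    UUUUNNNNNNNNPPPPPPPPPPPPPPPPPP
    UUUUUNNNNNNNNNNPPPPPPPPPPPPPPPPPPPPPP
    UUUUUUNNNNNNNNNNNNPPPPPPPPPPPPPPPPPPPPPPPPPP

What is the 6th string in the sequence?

UUUUUUUUNNNNNNNNNNNNNNNNPPPPPPPPPPPPPPPPPPPPPPPPPPPPPPPPPP

Reading off run lengths: U runs 3, 4, 5, 6; N runs 6, 8, 10, 12; P runs 14, 18, 22, 26 — each is linear in n, where the shown terms are n = 3, 4, 5, 6.
Setting n = 8 gives 8, 16, 34 characters in each block.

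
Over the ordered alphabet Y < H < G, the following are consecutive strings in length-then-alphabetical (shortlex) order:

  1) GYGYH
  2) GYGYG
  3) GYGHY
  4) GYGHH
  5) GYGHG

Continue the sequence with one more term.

The successor of GYGHG increments the rightmost position that isn't already G and resets every position after it to Y.

GYGGY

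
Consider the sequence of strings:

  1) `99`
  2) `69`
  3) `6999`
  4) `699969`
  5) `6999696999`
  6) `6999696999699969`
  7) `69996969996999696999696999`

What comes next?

699969699969996969996969996999696999699969

From term 3 onward, concatenate the last term with the second-to-last: 69·99 = 6999, 6999·69 = 699969, …
So term 8 is 69996969996999696999696999·6999696999699969.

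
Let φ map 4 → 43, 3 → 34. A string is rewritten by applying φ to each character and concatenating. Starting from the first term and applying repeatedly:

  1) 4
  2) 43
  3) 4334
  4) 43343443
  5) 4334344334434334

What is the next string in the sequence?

43343443344343343443433443343443

Applying the rule to each of the 16 symbols of 4334344334434334 gives the pieces 43 34 34 43 34 43 43 34 34 43 43 34 43 34 34 43, which concatenate to the answer.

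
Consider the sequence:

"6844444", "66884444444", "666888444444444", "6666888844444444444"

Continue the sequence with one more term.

66666888884444444444444

Reading off run lengths: 6 runs 1, 2, 3, 4; 8 runs 1, 2, 3, 4; 4 runs 5, 7, 9, 11 — each is linear in n, where the shown terms are n = 2, 3, 4, 5.
Setting n = 6 gives 5, 5, 13 characters in each block.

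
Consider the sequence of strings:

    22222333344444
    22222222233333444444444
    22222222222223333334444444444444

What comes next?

22222222222222222333333344444444444444444

The n-th term is 4n+1 2's then n+3 3's then 4n+1 4's (n = 1, 2, …).
At n = 4 the blocks have lengths 17, 7, 17.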